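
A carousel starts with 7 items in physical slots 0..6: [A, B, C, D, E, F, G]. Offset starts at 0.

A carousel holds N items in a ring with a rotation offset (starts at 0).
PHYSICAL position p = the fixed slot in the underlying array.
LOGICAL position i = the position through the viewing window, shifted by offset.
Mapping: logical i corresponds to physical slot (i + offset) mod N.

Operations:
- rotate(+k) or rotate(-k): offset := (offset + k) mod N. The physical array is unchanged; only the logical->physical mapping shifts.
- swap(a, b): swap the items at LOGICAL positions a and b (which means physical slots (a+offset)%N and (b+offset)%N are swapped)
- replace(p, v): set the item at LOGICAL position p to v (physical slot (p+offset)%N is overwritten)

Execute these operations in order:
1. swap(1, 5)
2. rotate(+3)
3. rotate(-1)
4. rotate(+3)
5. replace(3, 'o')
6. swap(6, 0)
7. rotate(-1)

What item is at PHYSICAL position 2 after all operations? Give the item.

Answer: C

Derivation:
After op 1 (swap(1, 5)): offset=0, physical=[A,F,C,D,E,B,G], logical=[A,F,C,D,E,B,G]
After op 2 (rotate(+3)): offset=3, physical=[A,F,C,D,E,B,G], logical=[D,E,B,G,A,F,C]
After op 3 (rotate(-1)): offset=2, physical=[A,F,C,D,E,B,G], logical=[C,D,E,B,G,A,F]
After op 4 (rotate(+3)): offset=5, physical=[A,F,C,D,E,B,G], logical=[B,G,A,F,C,D,E]
After op 5 (replace(3, 'o')): offset=5, physical=[A,o,C,D,E,B,G], logical=[B,G,A,o,C,D,E]
After op 6 (swap(6, 0)): offset=5, physical=[A,o,C,D,B,E,G], logical=[E,G,A,o,C,D,B]
After op 7 (rotate(-1)): offset=4, physical=[A,o,C,D,B,E,G], logical=[B,E,G,A,o,C,D]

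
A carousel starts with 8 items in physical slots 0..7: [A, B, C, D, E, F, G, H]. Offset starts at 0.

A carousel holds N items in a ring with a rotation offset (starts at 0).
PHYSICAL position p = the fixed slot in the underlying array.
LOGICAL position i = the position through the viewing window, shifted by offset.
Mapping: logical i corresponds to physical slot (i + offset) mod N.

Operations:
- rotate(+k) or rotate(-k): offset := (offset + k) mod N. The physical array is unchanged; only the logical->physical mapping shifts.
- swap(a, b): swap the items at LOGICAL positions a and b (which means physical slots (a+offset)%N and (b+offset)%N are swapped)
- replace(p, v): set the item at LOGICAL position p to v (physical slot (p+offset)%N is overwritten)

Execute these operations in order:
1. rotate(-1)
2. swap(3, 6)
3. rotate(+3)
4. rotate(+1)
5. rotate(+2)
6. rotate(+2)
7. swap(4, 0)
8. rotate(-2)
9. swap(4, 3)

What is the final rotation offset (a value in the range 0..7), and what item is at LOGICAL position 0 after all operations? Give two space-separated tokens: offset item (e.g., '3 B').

After op 1 (rotate(-1)): offset=7, physical=[A,B,C,D,E,F,G,H], logical=[H,A,B,C,D,E,F,G]
After op 2 (swap(3, 6)): offset=7, physical=[A,B,F,D,E,C,G,H], logical=[H,A,B,F,D,E,C,G]
After op 3 (rotate(+3)): offset=2, physical=[A,B,F,D,E,C,G,H], logical=[F,D,E,C,G,H,A,B]
After op 4 (rotate(+1)): offset=3, physical=[A,B,F,D,E,C,G,H], logical=[D,E,C,G,H,A,B,F]
After op 5 (rotate(+2)): offset=5, physical=[A,B,F,D,E,C,G,H], logical=[C,G,H,A,B,F,D,E]
After op 6 (rotate(+2)): offset=7, physical=[A,B,F,D,E,C,G,H], logical=[H,A,B,F,D,E,C,G]
After op 7 (swap(4, 0)): offset=7, physical=[A,B,F,H,E,C,G,D], logical=[D,A,B,F,H,E,C,G]
After op 8 (rotate(-2)): offset=5, physical=[A,B,F,H,E,C,G,D], logical=[C,G,D,A,B,F,H,E]
After op 9 (swap(4, 3)): offset=5, physical=[B,A,F,H,E,C,G,D], logical=[C,G,D,B,A,F,H,E]

Answer: 5 C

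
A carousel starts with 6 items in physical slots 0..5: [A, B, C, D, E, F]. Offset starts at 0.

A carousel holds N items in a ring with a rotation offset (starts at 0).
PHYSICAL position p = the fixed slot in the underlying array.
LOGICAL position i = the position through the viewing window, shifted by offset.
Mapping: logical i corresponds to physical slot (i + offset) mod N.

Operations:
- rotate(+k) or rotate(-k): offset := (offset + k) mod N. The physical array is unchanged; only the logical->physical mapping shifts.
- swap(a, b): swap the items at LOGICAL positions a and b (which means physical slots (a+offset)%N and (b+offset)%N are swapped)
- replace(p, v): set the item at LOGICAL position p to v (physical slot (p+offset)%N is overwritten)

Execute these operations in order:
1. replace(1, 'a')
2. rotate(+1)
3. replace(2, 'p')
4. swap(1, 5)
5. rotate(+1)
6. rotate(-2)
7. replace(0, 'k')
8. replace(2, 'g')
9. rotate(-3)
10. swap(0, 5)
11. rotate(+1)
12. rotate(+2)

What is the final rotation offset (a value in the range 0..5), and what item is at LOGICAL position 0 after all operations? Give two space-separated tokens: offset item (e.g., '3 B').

After op 1 (replace(1, 'a')): offset=0, physical=[A,a,C,D,E,F], logical=[A,a,C,D,E,F]
After op 2 (rotate(+1)): offset=1, physical=[A,a,C,D,E,F], logical=[a,C,D,E,F,A]
After op 3 (replace(2, 'p')): offset=1, physical=[A,a,C,p,E,F], logical=[a,C,p,E,F,A]
After op 4 (swap(1, 5)): offset=1, physical=[C,a,A,p,E,F], logical=[a,A,p,E,F,C]
After op 5 (rotate(+1)): offset=2, physical=[C,a,A,p,E,F], logical=[A,p,E,F,C,a]
After op 6 (rotate(-2)): offset=0, physical=[C,a,A,p,E,F], logical=[C,a,A,p,E,F]
After op 7 (replace(0, 'k')): offset=0, physical=[k,a,A,p,E,F], logical=[k,a,A,p,E,F]
After op 8 (replace(2, 'g')): offset=0, physical=[k,a,g,p,E,F], logical=[k,a,g,p,E,F]
After op 9 (rotate(-3)): offset=3, physical=[k,a,g,p,E,F], logical=[p,E,F,k,a,g]
After op 10 (swap(0, 5)): offset=3, physical=[k,a,p,g,E,F], logical=[g,E,F,k,a,p]
After op 11 (rotate(+1)): offset=4, physical=[k,a,p,g,E,F], logical=[E,F,k,a,p,g]
After op 12 (rotate(+2)): offset=0, physical=[k,a,p,g,E,F], logical=[k,a,p,g,E,F]

Answer: 0 k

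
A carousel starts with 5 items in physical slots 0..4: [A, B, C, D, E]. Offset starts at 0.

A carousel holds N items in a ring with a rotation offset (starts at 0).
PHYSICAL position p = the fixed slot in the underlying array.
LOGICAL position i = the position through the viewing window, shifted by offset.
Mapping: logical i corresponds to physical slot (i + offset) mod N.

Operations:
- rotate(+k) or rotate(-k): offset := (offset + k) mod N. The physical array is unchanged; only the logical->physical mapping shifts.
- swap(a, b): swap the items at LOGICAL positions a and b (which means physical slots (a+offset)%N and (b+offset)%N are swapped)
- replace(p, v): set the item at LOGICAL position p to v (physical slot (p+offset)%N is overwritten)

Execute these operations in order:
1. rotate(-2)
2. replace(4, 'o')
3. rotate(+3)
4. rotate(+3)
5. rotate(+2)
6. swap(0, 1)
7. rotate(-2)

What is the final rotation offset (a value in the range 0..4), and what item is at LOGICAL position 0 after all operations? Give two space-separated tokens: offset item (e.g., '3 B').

After op 1 (rotate(-2)): offset=3, physical=[A,B,C,D,E], logical=[D,E,A,B,C]
After op 2 (replace(4, 'o')): offset=3, physical=[A,B,o,D,E], logical=[D,E,A,B,o]
After op 3 (rotate(+3)): offset=1, physical=[A,B,o,D,E], logical=[B,o,D,E,A]
After op 4 (rotate(+3)): offset=4, physical=[A,B,o,D,E], logical=[E,A,B,o,D]
After op 5 (rotate(+2)): offset=1, physical=[A,B,o,D,E], logical=[B,o,D,E,A]
After op 6 (swap(0, 1)): offset=1, physical=[A,o,B,D,E], logical=[o,B,D,E,A]
After op 7 (rotate(-2)): offset=4, physical=[A,o,B,D,E], logical=[E,A,o,B,D]

Answer: 4 E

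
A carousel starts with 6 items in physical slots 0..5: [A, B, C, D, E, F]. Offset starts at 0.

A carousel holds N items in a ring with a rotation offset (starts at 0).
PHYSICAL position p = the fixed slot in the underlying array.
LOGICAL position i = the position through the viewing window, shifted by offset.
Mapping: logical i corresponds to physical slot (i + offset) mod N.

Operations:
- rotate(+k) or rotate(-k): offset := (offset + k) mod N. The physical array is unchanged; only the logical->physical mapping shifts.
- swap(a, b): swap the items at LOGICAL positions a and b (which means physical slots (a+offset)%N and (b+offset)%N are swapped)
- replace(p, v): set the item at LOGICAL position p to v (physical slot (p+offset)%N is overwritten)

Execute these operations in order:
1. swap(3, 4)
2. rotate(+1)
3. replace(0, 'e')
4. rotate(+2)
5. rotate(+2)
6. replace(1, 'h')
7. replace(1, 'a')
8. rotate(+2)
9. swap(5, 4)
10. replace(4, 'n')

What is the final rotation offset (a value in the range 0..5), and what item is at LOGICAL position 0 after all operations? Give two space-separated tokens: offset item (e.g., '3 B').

Answer: 1 e

Derivation:
After op 1 (swap(3, 4)): offset=0, physical=[A,B,C,E,D,F], logical=[A,B,C,E,D,F]
After op 2 (rotate(+1)): offset=1, physical=[A,B,C,E,D,F], logical=[B,C,E,D,F,A]
After op 3 (replace(0, 'e')): offset=1, physical=[A,e,C,E,D,F], logical=[e,C,E,D,F,A]
After op 4 (rotate(+2)): offset=3, physical=[A,e,C,E,D,F], logical=[E,D,F,A,e,C]
After op 5 (rotate(+2)): offset=5, physical=[A,e,C,E,D,F], logical=[F,A,e,C,E,D]
After op 6 (replace(1, 'h')): offset=5, physical=[h,e,C,E,D,F], logical=[F,h,e,C,E,D]
After op 7 (replace(1, 'a')): offset=5, physical=[a,e,C,E,D,F], logical=[F,a,e,C,E,D]
After op 8 (rotate(+2)): offset=1, physical=[a,e,C,E,D,F], logical=[e,C,E,D,F,a]
After op 9 (swap(5, 4)): offset=1, physical=[F,e,C,E,D,a], logical=[e,C,E,D,a,F]
After op 10 (replace(4, 'n')): offset=1, physical=[F,e,C,E,D,n], logical=[e,C,E,D,n,F]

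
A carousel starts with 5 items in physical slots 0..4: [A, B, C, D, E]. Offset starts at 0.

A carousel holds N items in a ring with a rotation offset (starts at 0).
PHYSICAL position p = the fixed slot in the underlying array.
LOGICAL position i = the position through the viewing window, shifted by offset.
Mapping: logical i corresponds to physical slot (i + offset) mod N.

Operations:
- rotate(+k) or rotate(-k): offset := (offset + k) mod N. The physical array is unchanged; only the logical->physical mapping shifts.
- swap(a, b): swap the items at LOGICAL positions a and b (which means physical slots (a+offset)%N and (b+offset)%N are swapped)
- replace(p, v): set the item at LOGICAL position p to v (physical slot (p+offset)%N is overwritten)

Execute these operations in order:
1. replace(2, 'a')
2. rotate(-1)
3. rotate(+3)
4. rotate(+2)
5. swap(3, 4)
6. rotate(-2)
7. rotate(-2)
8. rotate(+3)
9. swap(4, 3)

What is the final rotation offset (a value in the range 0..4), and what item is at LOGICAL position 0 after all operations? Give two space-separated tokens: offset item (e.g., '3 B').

Answer: 3 a

Derivation:
After op 1 (replace(2, 'a')): offset=0, physical=[A,B,a,D,E], logical=[A,B,a,D,E]
After op 2 (rotate(-1)): offset=4, physical=[A,B,a,D,E], logical=[E,A,B,a,D]
After op 3 (rotate(+3)): offset=2, physical=[A,B,a,D,E], logical=[a,D,E,A,B]
After op 4 (rotate(+2)): offset=4, physical=[A,B,a,D,E], logical=[E,A,B,a,D]
After op 5 (swap(3, 4)): offset=4, physical=[A,B,D,a,E], logical=[E,A,B,D,a]
After op 6 (rotate(-2)): offset=2, physical=[A,B,D,a,E], logical=[D,a,E,A,B]
After op 7 (rotate(-2)): offset=0, physical=[A,B,D,a,E], logical=[A,B,D,a,E]
After op 8 (rotate(+3)): offset=3, physical=[A,B,D,a,E], logical=[a,E,A,B,D]
After op 9 (swap(4, 3)): offset=3, physical=[A,D,B,a,E], logical=[a,E,A,D,B]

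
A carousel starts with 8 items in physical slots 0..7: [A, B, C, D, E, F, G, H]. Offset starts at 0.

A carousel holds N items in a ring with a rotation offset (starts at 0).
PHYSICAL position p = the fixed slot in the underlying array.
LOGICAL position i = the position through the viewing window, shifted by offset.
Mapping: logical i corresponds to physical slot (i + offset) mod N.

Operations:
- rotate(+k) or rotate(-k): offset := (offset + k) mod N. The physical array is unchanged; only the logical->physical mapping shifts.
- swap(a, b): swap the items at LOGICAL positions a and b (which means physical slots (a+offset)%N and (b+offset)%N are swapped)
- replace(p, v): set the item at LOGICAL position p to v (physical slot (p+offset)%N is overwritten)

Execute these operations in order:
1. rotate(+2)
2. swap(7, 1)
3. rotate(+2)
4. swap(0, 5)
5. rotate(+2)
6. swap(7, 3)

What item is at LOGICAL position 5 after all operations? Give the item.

Answer: B

Derivation:
After op 1 (rotate(+2)): offset=2, physical=[A,B,C,D,E,F,G,H], logical=[C,D,E,F,G,H,A,B]
After op 2 (swap(7, 1)): offset=2, physical=[A,D,C,B,E,F,G,H], logical=[C,B,E,F,G,H,A,D]
After op 3 (rotate(+2)): offset=4, physical=[A,D,C,B,E,F,G,H], logical=[E,F,G,H,A,D,C,B]
After op 4 (swap(0, 5)): offset=4, physical=[A,E,C,B,D,F,G,H], logical=[D,F,G,H,A,E,C,B]
After op 5 (rotate(+2)): offset=6, physical=[A,E,C,B,D,F,G,H], logical=[G,H,A,E,C,B,D,F]
After op 6 (swap(7, 3)): offset=6, physical=[A,F,C,B,D,E,G,H], logical=[G,H,A,F,C,B,D,E]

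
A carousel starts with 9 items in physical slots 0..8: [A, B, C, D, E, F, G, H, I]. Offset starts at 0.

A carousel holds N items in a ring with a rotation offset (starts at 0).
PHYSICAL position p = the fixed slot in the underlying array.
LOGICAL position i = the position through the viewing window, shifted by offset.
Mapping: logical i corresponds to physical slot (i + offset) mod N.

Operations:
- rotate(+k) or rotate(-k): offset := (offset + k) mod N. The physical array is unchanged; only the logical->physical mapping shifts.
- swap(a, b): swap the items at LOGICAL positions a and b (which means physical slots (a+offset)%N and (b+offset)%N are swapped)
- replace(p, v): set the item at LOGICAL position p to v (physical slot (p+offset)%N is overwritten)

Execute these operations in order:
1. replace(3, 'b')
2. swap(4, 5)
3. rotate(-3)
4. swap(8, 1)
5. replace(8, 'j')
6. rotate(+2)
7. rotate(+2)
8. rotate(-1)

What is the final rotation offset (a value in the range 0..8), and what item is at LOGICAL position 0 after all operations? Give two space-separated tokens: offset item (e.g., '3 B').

After op 1 (replace(3, 'b')): offset=0, physical=[A,B,C,b,E,F,G,H,I], logical=[A,B,C,b,E,F,G,H,I]
After op 2 (swap(4, 5)): offset=0, physical=[A,B,C,b,F,E,G,H,I], logical=[A,B,C,b,F,E,G,H,I]
After op 3 (rotate(-3)): offset=6, physical=[A,B,C,b,F,E,G,H,I], logical=[G,H,I,A,B,C,b,F,E]
After op 4 (swap(8, 1)): offset=6, physical=[A,B,C,b,F,H,G,E,I], logical=[G,E,I,A,B,C,b,F,H]
After op 5 (replace(8, 'j')): offset=6, physical=[A,B,C,b,F,j,G,E,I], logical=[G,E,I,A,B,C,b,F,j]
After op 6 (rotate(+2)): offset=8, physical=[A,B,C,b,F,j,G,E,I], logical=[I,A,B,C,b,F,j,G,E]
After op 7 (rotate(+2)): offset=1, physical=[A,B,C,b,F,j,G,E,I], logical=[B,C,b,F,j,G,E,I,A]
After op 8 (rotate(-1)): offset=0, physical=[A,B,C,b,F,j,G,E,I], logical=[A,B,C,b,F,j,G,E,I]

Answer: 0 A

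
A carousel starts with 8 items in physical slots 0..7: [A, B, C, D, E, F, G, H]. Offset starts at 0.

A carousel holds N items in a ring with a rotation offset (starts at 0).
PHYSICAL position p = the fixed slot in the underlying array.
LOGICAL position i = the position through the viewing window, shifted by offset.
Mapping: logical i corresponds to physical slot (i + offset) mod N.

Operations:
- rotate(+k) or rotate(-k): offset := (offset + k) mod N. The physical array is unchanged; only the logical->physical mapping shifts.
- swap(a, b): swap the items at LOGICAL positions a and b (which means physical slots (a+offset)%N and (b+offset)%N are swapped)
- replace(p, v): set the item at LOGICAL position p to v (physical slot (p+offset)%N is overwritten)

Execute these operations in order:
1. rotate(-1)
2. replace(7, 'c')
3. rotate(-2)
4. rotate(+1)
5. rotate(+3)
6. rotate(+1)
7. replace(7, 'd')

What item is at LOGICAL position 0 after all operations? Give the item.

Answer: C

Derivation:
After op 1 (rotate(-1)): offset=7, physical=[A,B,C,D,E,F,G,H], logical=[H,A,B,C,D,E,F,G]
After op 2 (replace(7, 'c')): offset=7, physical=[A,B,C,D,E,F,c,H], logical=[H,A,B,C,D,E,F,c]
After op 3 (rotate(-2)): offset=5, physical=[A,B,C,D,E,F,c,H], logical=[F,c,H,A,B,C,D,E]
After op 4 (rotate(+1)): offset=6, physical=[A,B,C,D,E,F,c,H], logical=[c,H,A,B,C,D,E,F]
After op 5 (rotate(+3)): offset=1, physical=[A,B,C,D,E,F,c,H], logical=[B,C,D,E,F,c,H,A]
After op 6 (rotate(+1)): offset=2, physical=[A,B,C,D,E,F,c,H], logical=[C,D,E,F,c,H,A,B]
After op 7 (replace(7, 'd')): offset=2, physical=[A,d,C,D,E,F,c,H], logical=[C,D,E,F,c,H,A,d]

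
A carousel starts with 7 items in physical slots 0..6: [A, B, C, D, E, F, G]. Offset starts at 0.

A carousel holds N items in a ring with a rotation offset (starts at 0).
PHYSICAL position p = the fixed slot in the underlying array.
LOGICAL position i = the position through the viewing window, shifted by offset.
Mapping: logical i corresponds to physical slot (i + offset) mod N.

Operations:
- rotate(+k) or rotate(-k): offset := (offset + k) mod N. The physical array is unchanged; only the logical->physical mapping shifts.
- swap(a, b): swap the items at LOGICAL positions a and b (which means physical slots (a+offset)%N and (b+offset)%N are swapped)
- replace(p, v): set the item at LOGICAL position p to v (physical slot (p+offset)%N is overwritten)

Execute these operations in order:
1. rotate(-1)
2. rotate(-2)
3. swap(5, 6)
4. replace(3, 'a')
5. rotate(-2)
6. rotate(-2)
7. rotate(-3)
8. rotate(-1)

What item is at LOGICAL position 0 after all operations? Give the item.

Answer: C

Derivation:
After op 1 (rotate(-1)): offset=6, physical=[A,B,C,D,E,F,G], logical=[G,A,B,C,D,E,F]
After op 2 (rotate(-2)): offset=4, physical=[A,B,C,D,E,F,G], logical=[E,F,G,A,B,C,D]
After op 3 (swap(5, 6)): offset=4, physical=[A,B,D,C,E,F,G], logical=[E,F,G,A,B,D,C]
After op 4 (replace(3, 'a')): offset=4, physical=[a,B,D,C,E,F,G], logical=[E,F,G,a,B,D,C]
After op 5 (rotate(-2)): offset=2, physical=[a,B,D,C,E,F,G], logical=[D,C,E,F,G,a,B]
After op 6 (rotate(-2)): offset=0, physical=[a,B,D,C,E,F,G], logical=[a,B,D,C,E,F,G]
After op 7 (rotate(-3)): offset=4, physical=[a,B,D,C,E,F,G], logical=[E,F,G,a,B,D,C]
After op 8 (rotate(-1)): offset=3, physical=[a,B,D,C,E,F,G], logical=[C,E,F,G,a,B,D]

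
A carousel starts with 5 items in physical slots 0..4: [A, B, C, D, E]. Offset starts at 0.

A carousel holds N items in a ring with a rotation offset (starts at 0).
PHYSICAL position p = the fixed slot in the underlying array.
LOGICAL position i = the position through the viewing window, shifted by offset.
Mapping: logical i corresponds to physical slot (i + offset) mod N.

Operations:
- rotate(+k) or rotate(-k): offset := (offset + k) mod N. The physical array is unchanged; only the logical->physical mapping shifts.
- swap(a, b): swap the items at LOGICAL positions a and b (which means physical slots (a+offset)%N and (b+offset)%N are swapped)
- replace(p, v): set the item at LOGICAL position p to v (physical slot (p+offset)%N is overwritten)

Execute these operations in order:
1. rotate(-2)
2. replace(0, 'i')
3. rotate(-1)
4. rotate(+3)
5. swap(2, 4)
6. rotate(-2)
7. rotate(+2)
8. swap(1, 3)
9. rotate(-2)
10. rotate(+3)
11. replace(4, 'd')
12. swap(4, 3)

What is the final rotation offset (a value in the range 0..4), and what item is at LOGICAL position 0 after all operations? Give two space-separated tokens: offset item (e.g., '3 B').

After op 1 (rotate(-2)): offset=3, physical=[A,B,C,D,E], logical=[D,E,A,B,C]
After op 2 (replace(0, 'i')): offset=3, physical=[A,B,C,i,E], logical=[i,E,A,B,C]
After op 3 (rotate(-1)): offset=2, physical=[A,B,C,i,E], logical=[C,i,E,A,B]
After op 4 (rotate(+3)): offset=0, physical=[A,B,C,i,E], logical=[A,B,C,i,E]
After op 5 (swap(2, 4)): offset=0, physical=[A,B,E,i,C], logical=[A,B,E,i,C]
After op 6 (rotate(-2)): offset=3, physical=[A,B,E,i,C], logical=[i,C,A,B,E]
After op 7 (rotate(+2)): offset=0, physical=[A,B,E,i,C], logical=[A,B,E,i,C]
After op 8 (swap(1, 3)): offset=0, physical=[A,i,E,B,C], logical=[A,i,E,B,C]
After op 9 (rotate(-2)): offset=3, physical=[A,i,E,B,C], logical=[B,C,A,i,E]
After op 10 (rotate(+3)): offset=1, physical=[A,i,E,B,C], logical=[i,E,B,C,A]
After op 11 (replace(4, 'd')): offset=1, physical=[d,i,E,B,C], logical=[i,E,B,C,d]
After op 12 (swap(4, 3)): offset=1, physical=[C,i,E,B,d], logical=[i,E,B,d,C]

Answer: 1 i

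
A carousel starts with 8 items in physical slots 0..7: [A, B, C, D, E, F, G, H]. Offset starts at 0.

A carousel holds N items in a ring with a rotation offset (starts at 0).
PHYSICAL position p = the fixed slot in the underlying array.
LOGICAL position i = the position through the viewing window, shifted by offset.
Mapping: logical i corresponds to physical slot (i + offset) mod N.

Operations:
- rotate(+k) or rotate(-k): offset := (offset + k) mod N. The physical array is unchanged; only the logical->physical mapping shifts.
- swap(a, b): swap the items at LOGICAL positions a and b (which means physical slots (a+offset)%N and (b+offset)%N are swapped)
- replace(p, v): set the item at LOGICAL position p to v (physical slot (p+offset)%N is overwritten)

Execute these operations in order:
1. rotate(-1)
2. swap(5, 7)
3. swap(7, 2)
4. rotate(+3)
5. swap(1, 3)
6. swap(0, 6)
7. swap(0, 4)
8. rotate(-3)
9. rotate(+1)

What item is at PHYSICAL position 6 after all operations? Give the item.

After op 1 (rotate(-1)): offset=7, physical=[A,B,C,D,E,F,G,H], logical=[H,A,B,C,D,E,F,G]
After op 2 (swap(5, 7)): offset=7, physical=[A,B,C,D,G,F,E,H], logical=[H,A,B,C,D,G,F,E]
After op 3 (swap(7, 2)): offset=7, physical=[A,E,C,D,G,F,B,H], logical=[H,A,E,C,D,G,F,B]
After op 4 (rotate(+3)): offset=2, physical=[A,E,C,D,G,F,B,H], logical=[C,D,G,F,B,H,A,E]
After op 5 (swap(1, 3)): offset=2, physical=[A,E,C,F,G,D,B,H], logical=[C,F,G,D,B,H,A,E]
After op 6 (swap(0, 6)): offset=2, physical=[C,E,A,F,G,D,B,H], logical=[A,F,G,D,B,H,C,E]
After op 7 (swap(0, 4)): offset=2, physical=[C,E,B,F,G,D,A,H], logical=[B,F,G,D,A,H,C,E]
After op 8 (rotate(-3)): offset=7, physical=[C,E,B,F,G,D,A,H], logical=[H,C,E,B,F,G,D,A]
After op 9 (rotate(+1)): offset=0, physical=[C,E,B,F,G,D,A,H], logical=[C,E,B,F,G,D,A,H]

Answer: A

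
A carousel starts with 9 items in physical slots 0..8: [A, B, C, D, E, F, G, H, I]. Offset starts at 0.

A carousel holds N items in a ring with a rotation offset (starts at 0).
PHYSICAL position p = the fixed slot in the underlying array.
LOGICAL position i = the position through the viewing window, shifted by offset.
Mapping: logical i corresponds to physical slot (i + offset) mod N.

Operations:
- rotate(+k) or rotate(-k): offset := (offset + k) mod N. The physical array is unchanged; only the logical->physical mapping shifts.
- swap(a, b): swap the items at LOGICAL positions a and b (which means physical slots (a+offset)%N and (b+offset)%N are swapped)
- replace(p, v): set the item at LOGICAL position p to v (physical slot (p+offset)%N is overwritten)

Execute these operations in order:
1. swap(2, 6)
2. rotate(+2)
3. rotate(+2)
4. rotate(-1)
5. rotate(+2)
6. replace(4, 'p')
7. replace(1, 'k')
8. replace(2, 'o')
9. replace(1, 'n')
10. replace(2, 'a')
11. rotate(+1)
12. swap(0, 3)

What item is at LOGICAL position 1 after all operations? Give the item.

Answer: a

Derivation:
After op 1 (swap(2, 6)): offset=0, physical=[A,B,G,D,E,F,C,H,I], logical=[A,B,G,D,E,F,C,H,I]
After op 2 (rotate(+2)): offset=2, physical=[A,B,G,D,E,F,C,H,I], logical=[G,D,E,F,C,H,I,A,B]
After op 3 (rotate(+2)): offset=4, physical=[A,B,G,D,E,F,C,H,I], logical=[E,F,C,H,I,A,B,G,D]
After op 4 (rotate(-1)): offset=3, physical=[A,B,G,D,E,F,C,H,I], logical=[D,E,F,C,H,I,A,B,G]
After op 5 (rotate(+2)): offset=5, physical=[A,B,G,D,E,F,C,H,I], logical=[F,C,H,I,A,B,G,D,E]
After op 6 (replace(4, 'p')): offset=5, physical=[p,B,G,D,E,F,C,H,I], logical=[F,C,H,I,p,B,G,D,E]
After op 7 (replace(1, 'k')): offset=5, physical=[p,B,G,D,E,F,k,H,I], logical=[F,k,H,I,p,B,G,D,E]
After op 8 (replace(2, 'o')): offset=5, physical=[p,B,G,D,E,F,k,o,I], logical=[F,k,o,I,p,B,G,D,E]
After op 9 (replace(1, 'n')): offset=5, physical=[p,B,G,D,E,F,n,o,I], logical=[F,n,o,I,p,B,G,D,E]
After op 10 (replace(2, 'a')): offset=5, physical=[p,B,G,D,E,F,n,a,I], logical=[F,n,a,I,p,B,G,D,E]
After op 11 (rotate(+1)): offset=6, physical=[p,B,G,D,E,F,n,a,I], logical=[n,a,I,p,B,G,D,E,F]
After op 12 (swap(0, 3)): offset=6, physical=[n,B,G,D,E,F,p,a,I], logical=[p,a,I,n,B,G,D,E,F]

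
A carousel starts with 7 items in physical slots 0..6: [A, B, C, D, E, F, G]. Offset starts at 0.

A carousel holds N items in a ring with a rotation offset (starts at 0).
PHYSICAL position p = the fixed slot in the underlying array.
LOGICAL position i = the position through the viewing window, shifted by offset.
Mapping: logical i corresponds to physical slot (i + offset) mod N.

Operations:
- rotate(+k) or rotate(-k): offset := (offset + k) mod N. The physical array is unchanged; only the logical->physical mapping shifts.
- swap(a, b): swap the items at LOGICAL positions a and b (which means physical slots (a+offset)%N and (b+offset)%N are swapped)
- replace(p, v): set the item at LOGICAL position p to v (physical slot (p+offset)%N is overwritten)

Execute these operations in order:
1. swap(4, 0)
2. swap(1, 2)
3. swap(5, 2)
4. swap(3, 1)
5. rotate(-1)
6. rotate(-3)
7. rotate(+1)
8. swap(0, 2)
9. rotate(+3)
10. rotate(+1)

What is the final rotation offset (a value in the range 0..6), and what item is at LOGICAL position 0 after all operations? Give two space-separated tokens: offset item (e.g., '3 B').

Answer: 1 D

Derivation:
After op 1 (swap(4, 0)): offset=0, physical=[E,B,C,D,A,F,G], logical=[E,B,C,D,A,F,G]
After op 2 (swap(1, 2)): offset=0, physical=[E,C,B,D,A,F,G], logical=[E,C,B,D,A,F,G]
After op 3 (swap(5, 2)): offset=0, physical=[E,C,F,D,A,B,G], logical=[E,C,F,D,A,B,G]
After op 4 (swap(3, 1)): offset=0, physical=[E,D,F,C,A,B,G], logical=[E,D,F,C,A,B,G]
After op 5 (rotate(-1)): offset=6, physical=[E,D,F,C,A,B,G], logical=[G,E,D,F,C,A,B]
After op 6 (rotate(-3)): offset=3, physical=[E,D,F,C,A,B,G], logical=[C,A,B,G,E,D,F]
After op 7 (rotate(+1)): offset=4, physical=[E,D,F,C,A,B,G], logical=[A,B,G,E,D,F,C]
After op 8 (swap(0, 2)): offset=4, physical=[E,D,F,C,G,B,A], logical=[G,B,A,E,D,F,C]
After op 9 (rotate(+3)): offset=0, physical=[E,D,F,C,G,B,A], logical=[E,D,F,C,G,B,A]
After op 10 (rotate(+1)): offset=1, physical=[E,D,F,C,G,B,A], logical=[D,F,C,G,B,A,E]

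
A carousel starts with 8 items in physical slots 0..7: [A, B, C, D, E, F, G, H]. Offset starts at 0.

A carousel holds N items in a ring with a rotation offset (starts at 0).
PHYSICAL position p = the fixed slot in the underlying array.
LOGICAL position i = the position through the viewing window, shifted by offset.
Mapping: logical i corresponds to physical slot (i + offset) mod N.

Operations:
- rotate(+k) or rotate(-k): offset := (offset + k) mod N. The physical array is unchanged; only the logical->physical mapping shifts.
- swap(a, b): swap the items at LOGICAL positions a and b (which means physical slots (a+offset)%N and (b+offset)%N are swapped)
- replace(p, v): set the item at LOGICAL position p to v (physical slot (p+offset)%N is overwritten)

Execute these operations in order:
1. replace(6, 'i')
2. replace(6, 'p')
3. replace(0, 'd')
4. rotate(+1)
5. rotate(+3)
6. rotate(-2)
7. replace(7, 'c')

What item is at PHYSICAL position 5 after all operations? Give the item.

Answer: F

Derivation:
After op 1 (replace(6, 'i')): offset=0, physical=[A,B,C,D,E,F,i,H], logical=[A,B,C,D,E,F,i,H]
After op 2 (replace(6, 'p')): offset=0, physical=[A,B,C,D,E,F,p,H], logical=[A,B,C,D,E,F,p,H]
After op 3 (replace(0, 'd')): offset=0, physical=[d,B,C,D,E,F,p,H], logical=[d,B,C,D,E,F,p,H]
After op 4 (rotate(+1)): offset=1, physical=[d,B,C,D,E,F,p,H], logical=[B,C,D,E,F,p,H,d]
After op 5 (rotate(+3)): offset=4, physical=[d,B,C,D,E,F,p,H], logical=[E,F,p,H,d,B,C,D]
After op 6 (rotate(-2)): offset=2, physical=[d,B,C,D,E,F,p,H], logical=[C,D,E,F,p,H,d,B]
After op 7 (replace(7, 'c')): offset=2, physical=[d,c,C,D,E,F,p,H], logical=[C,D,E,F,p,H,d,c]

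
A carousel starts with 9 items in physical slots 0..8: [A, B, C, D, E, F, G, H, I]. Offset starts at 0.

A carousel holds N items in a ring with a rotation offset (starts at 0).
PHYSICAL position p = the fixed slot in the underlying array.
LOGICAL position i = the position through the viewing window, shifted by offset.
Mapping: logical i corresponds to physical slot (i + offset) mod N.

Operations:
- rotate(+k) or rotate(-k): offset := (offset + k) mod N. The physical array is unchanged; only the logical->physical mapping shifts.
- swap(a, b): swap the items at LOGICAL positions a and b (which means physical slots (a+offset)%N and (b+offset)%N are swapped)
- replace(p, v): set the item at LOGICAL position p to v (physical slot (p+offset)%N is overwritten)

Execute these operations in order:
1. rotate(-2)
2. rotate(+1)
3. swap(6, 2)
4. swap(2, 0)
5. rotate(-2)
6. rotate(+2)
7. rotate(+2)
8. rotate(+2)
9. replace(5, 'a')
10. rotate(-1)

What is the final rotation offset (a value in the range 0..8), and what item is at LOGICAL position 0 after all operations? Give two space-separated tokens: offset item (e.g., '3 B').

After op 1 (rotate(-2)): offset=7, physical=[A,B,C,D,E,F,G,H,I], logical=[H,I,A,B,C,D,E,F,G]
After op 2 (rotate(+1)): offset=8, physical=[A,B,C,D,E,F,G,H,I], logical=[I,A,B,C,D,E,F,G,H]
After op 3 (swap(6, 2)): offset=8, physical=[A,F,C,D,E,B,G,H,I], logical=[I,A,F,C,D,E,B,G,H]
After op 4 (swap(2, 0)): offset=8, physical=[A,I,C,D,E,B,G,H,F], logical=[F,A,I,C,D,E,B,G,H]
After op 5 (rotate(-2)): offset=6, physical=[A,I,C,D,E,B,G,H,F], logical=[G,H,F,A,I,C,D,E,B]
After op 6 (rotate(+2)): offset=8, physical=[A,I,C,D,E,B,G,H,F], logical=[F,A,I,C,D,E,B,G,H]
After op 7 (rotate(+2)): offset=1, physical=[A,I,C,D,E,B,G,H,F], logical=[I,C,D,E,B,G,H,F,A]
After op 8 (rotate(+2)): offset=3, physical=[A,I,C,D,E,B,G,H,F], logical=[D,E,B,G,H,F,A,I,C]
After op 9 (replace(5, 'a')): offset=3, physical=[A,I,C,D,E,B,G,H,a], logical=[D,E,B,G,H,a,A,I,C]
After op 10 (rotate(-1)): offset=2, physical=[A,I,C,D,E,B,G,H,a], logical=[C,D,E,B,G,H,a,A,I]

Answer: 2 C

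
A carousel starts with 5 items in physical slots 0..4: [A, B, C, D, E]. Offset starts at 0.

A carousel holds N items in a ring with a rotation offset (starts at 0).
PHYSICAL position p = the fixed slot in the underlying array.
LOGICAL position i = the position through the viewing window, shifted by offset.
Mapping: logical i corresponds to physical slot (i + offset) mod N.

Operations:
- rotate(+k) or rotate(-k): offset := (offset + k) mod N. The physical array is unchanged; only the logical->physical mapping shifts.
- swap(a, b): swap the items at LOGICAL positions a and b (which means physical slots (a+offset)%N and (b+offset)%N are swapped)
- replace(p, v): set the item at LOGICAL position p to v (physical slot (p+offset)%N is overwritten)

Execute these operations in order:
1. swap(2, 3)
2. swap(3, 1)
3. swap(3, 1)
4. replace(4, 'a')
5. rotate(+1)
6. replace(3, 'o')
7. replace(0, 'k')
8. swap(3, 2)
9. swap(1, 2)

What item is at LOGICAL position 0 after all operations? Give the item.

Answer: k

Derivation:
After op 1 (swap(2, 3)): offset=0, physical=[A,B,D,C,E], logical=[A,B,D,C,E]
After op 2 (swap(3, 1)): offset=0, physical=[A,C,D,B,E], logical=[A,C,D,B,E]
After op 3 (swap(3, 1)): offset=0, physical=[A,B,D,C,E], logical=[A,B,D,C,E]
After op 4 (replace(4, 'a')): offset=0, physical=[A,B,D,C,a], logical=[A,B,D,C,a]
After op 5 (rotate(+1)): offset=1, physical=[A,B,D,C,a], logical=[B,D,C,a,A]
After op 6 (replace(3, 'o')): offset=1, physical=[A,B,D,C,o], logical=[B,D,C,o,A]
After op 7 (replace(0, 'k')): offset=1, physical=[A,k,D,C,o], logical=[k,D,C,o,A]
After op 8 (swap(3, 2)): offset=1, physical=[A,k,D,o,C], logical=[k,D,o,C,A]
After op 9 (swap(1, 2)): offset=1, physical=[A,k,o,D,C], logical=[k,o,D,C,A]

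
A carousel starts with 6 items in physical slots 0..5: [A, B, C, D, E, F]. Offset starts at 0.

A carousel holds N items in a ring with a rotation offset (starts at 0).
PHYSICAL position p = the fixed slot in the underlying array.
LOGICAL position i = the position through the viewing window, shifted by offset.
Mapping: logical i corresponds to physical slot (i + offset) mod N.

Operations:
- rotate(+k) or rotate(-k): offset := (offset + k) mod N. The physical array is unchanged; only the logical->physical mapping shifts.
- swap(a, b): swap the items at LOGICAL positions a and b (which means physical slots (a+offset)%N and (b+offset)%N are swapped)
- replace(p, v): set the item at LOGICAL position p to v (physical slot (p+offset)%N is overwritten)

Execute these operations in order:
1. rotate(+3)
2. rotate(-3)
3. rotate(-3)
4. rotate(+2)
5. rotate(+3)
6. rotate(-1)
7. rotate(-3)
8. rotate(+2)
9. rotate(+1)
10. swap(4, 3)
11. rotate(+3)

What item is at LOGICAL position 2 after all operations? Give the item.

After op 1 (rotate(+3)): offset=3, physical=[A,B,C,D,E,F], logical=[D,E,F,A,B,C]
After op 2 (rotate(-3)): offset=0, physical=[A,B,C,D,E,F], logical=[A,B,C,D,E,F]
After op 3 (rotate(-3)): offset=3, physical=[A,B,C,D,E,F], logical=[D,E,F,A,B,C]
After op 4 (rotate(+2)): offset=5, physical=[A,B,C,D,E,F], logical=[F,A,B,C,D,E]
After op 5 (rotate(+3)): offset=2, physical=[A,B,C,D,E,F], logical=[C,D,E,F,A,B]
After op 6 (rotate(-1)): offset=1, physical=[A,B,C,D,E,F], logical=[B,C,D,E,F,A]
After op 7 (rotate(-3)): offset=4, physical=[A,B,C,D,E,F], logical=[E,F,A,B,C,D]
After op 8 (rotate(+2)): offset=0, physical=[A,B,C,D,E,F], logical=[A,B,C,D,E,F]
After op 9 (rotate(+1)): offset=1, physical=[A,B,C,D,E,F], logical=[B,C,D,E,F,A]
After op 10 (swap(4, 3)): offset=1, physical=[A,B,C,D,F,E], logical=[B,C,D,F,E,A]
After op 11 (rotate(+3)): offset=4, physical=[A,B,C,D,F,E], logical=[F,E,A,B,C,D]

Answer: A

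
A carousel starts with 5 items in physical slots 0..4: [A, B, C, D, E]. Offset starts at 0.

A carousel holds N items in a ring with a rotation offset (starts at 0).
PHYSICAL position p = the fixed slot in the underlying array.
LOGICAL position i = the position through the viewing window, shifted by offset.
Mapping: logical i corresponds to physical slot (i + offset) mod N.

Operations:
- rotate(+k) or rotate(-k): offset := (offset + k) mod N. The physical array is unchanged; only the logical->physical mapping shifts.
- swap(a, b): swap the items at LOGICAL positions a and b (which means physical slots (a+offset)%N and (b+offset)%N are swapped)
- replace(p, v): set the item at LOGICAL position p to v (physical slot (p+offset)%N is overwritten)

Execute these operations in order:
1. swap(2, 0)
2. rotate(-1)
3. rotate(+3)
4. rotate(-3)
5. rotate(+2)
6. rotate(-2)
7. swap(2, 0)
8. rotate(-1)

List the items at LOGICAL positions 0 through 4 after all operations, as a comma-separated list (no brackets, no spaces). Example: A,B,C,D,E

Answer: D,B,C,E,A

Derivation:
After op 1 (swap(2, 0)): offset=0, physical=[C,B,A,D,E], logical=[C,B,A,D,E]
After op 2 (rotate(-1)): offset=4, physical=[C,B,A,D,E], logical=[E,C,B,A,D]
After op 3 (rotate(+3)): offset=2, physical=[C,B,A,D,E], logical=[A,D,E,C,B]
After op 4 (rotate(-3)): offset=4, physical=[C,B,A,D,E], logical=[E,C,B,A,D]
After op 5 (rotate(+2)): offset=1, physical=[C,B,A,D,E], logical=[B,A,D,E,C]
After op 6 (rotate(-2)): offset=4, physical=[C,B,A,D,E], logical=[E,C,B,A,D]
After op 7 (swap(2, 0)): offset=4, physical=[C,E,A,D,B], logical=[B,C,E,A,D]
After op 8 (rotate(-1)): offset=3, physical=[C,E,A,D,B], logical=[D,B,C,E,A]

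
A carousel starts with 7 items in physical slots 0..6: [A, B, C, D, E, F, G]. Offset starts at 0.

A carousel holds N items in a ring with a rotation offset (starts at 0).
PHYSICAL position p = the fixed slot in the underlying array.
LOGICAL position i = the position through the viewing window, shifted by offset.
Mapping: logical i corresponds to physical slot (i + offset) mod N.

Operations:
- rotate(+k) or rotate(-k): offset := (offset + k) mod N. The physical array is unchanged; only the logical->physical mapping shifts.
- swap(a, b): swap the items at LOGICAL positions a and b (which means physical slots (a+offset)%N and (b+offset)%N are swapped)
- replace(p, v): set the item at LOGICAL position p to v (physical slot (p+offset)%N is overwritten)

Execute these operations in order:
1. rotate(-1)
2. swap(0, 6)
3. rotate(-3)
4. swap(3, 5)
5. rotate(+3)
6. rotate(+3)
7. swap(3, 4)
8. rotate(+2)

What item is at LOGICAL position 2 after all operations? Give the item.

After op 1 (rotate(-1)): offset=6, physical=[A,B,C,D,E,F,G], logical=[G,A,B,C,D,E,F]
After op 2 (swap(0, 6)): offset=6, physical=[A,B,C,D,E,G,F], logical=[F,A,B,C,D,E,G]
After op 3 (rotate(-3)): offset=3, physical=[A,B,C,D,E,G,F], logical=[D,E,G,F,A,B,C]
After op 4 (swap(3, 5)): offset=3, physical=[A,F,C,D,E,G,B], logical=[D,E,G,B,A,F,C]
After op 5 (rotate(+3)): offset=6, physical=[A,F,C,D,E,G,B], logical=[B,A,F,C,D,E,G]
After op 6 (rotate(+3)): offset=2, physical=[A,F,C,D,E,G,B], logical=[C,D,E,G,B,A,F]
After op 7 (swap(3, 4)): offset=2, physical=[A,F,C,D,E,B,G], logical=[C,D,E,B,G,A,F]
After op 8 (rotate(+2)): offset=4, physical=[A,F,C,D,E,B,G], logical=[E,B,G,A,F,C,D]

Answer: G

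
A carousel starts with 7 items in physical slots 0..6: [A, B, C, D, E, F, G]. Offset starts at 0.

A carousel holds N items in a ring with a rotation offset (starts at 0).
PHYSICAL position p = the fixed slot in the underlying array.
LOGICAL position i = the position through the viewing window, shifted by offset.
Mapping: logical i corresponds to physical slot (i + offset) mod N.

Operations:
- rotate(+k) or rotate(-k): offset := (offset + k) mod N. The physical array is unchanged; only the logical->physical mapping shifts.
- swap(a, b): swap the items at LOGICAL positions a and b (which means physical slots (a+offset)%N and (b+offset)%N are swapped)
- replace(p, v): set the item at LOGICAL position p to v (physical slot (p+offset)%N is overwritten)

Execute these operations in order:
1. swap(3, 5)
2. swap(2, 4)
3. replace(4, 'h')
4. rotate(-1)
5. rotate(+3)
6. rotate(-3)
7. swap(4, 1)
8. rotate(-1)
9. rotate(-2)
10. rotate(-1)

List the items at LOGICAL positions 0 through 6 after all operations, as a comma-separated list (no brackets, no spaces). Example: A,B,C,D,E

Answer: E,A,h,D,G,F,B

Derivation:
After op 1 (swap(3, 5)): offset=0, physical=[A,B,C,F,E,D,G], logical=[A,B,C,F,E,D,G]
After op 2 (swap(2, 4)): offset=0, physical=[A,B,E,F,C,D,G], logical=[A,B,E,F,C,D,G]
After op 3 (replace(4, 'h')): offset=0, physical=[A,B,E,F,h,D,G], logical=[A,B,E,F,h,D,G]
After op 4 (rotate(-1)): offset=6, physical=[A,B,E,F,h,D,G], logical=[G,A,B,E,F,h,D]
After op 5 (rotate(+3)): offset=2, physical=[A,B,E,F,h,D,G], logical=[E,F,h,D,G,A,B]
After op 6 (rotate(-3)): offset=6, physical=[A,B,E,F,h,D,G], logical=[G,A,B,E,F,h,D]
After op 7 (swap(4, 1)): offset=6, physical=[F,B,E,A,h,D,G], logical=[G,F,B,E,A,h,D]
After op 8 (rotate(-1)): offset=5, physical=[F,B,E,A,h,D,G], logical=[D,G,F,B,E,A,h]
After op 9 (rotate(-2)): offset=3, physical=[F,B,E,A,h,D,G], logical=[A,h,D,G,F,B,E]
After op 10 (rotate(-1)): offset=2, physical=[F,B,E,A,h,D,G], logical=[E,A,h,D,G,F,B]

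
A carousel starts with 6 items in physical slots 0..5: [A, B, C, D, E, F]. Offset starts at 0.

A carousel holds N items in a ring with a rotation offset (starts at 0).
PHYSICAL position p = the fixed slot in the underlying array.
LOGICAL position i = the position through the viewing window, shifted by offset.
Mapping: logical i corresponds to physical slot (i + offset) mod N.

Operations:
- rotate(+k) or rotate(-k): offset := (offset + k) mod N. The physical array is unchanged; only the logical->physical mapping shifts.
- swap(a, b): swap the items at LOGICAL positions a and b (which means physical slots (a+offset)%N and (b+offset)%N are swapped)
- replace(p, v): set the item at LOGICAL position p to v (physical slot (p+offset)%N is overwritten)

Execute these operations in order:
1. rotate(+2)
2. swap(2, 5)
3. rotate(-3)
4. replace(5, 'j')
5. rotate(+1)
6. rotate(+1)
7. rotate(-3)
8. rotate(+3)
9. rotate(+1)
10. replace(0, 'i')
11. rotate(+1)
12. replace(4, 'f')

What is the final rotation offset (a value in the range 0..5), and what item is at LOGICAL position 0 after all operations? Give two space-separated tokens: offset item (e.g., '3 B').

After op 1 (rotate(+2)): offset=2, physical=[A,B,C,D,E,F], logical=[C,D,E,F,A,B]
After op 2 (swap(2, 5)): offset=2, physical=[A,E,C,D,B,F], logical=[C,D,B,F,A,E]
After op 3 (rotate(-3)): offset=5, physical=[A,E,C,D,B,F], logical=[F,A,E,C,D,B]
After op 4 (replace(5, 'j')): offset=5, physical=[A,E,C,D,j,F], logical=[F,A,E,C,D,j]
After op 5 (rotate(+1)): offset=0, physical=[A,E,C,D,j,F], logical=[A,E,C,D,j,F]
After op 6 (rotate(+1)): offset=1, physical=[A,E,C,D,j,F], logical=[E,C,D,j,F,A]
After op 7 (rotate(-3)): offset=4, physical=[A,E,C,D,j,F], logical=[j,F,A,E,C,D]
After op 8 (rotate(+3)): offset=1, physical=[A,E,C,D,j,F], logical=[E,C,D,j,F,A]
After op 9 (rotate(+1)): offset=2, physical=[A,E,C,D,j,F], logical=[C,D,j,F,A,E]
After op 10 (replace(0, 'i')): offset=2, physical=[A,E,i,D,j,F], logical=[i,D,j,F,A,E]
After op 11 (rotate(+1)): offset=3, physical=[A,E,i,D,j,F], logical=[D,j,F,A,E,i]
After op 12 (replace(4, 'f')): offset=3, physical=[A,f,i,D,j,F], logical=[D,j,F,A,f,i]

Answer: 3 D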